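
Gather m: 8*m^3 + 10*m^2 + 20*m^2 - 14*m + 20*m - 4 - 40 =8*m^3 + 30*m^2 + 6*m - 44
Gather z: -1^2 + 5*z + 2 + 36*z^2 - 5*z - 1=36*z^2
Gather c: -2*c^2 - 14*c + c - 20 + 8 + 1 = -2*c^2 - 13*c - 11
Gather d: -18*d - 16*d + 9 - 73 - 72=-34*d - 136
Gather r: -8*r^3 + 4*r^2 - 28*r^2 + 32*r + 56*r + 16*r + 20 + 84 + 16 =-8*r^3 - 24*r^2 + 104*r + 120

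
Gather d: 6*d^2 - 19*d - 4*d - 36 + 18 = 6*d^2 - 23*d - 18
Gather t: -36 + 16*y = 16*y - 36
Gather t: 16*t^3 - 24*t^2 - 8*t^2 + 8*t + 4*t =16*t^3 - 32*t^2 + 12*t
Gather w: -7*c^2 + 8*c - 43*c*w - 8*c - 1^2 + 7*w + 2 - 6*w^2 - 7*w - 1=-7*c^2 - 43*c*w - 6*w^2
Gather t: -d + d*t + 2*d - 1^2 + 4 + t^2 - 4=d*t + d + t^2 - 1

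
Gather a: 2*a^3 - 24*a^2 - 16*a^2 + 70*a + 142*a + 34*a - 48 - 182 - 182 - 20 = 2*a^3 - 40*a^2 + 246*a - 432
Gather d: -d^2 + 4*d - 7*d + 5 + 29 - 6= -d^2 - 3*d + 28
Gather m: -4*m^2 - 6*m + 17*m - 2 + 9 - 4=-4*m^2 + 11*m + 3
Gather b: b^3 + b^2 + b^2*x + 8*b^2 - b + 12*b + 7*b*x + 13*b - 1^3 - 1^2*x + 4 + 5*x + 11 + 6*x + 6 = b^3 + b^2*(x + 9) + b*(7*x + 24) + 10*x + 20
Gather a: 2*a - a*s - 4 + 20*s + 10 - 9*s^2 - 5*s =a*(2 - s) - 9*s^2 + 15*s + 6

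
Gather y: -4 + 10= 6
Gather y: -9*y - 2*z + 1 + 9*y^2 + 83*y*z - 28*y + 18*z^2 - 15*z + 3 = 9*y^2 + y*(83*z - 37) + 18*z^2 - 17*z + 4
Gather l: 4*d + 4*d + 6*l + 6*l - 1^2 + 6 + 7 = 8*d + 12*l + 12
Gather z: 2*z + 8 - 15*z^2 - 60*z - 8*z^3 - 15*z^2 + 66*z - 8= -8*z^3 - 30*z^2 + 8*z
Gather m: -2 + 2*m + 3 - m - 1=m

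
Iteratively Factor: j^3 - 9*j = (j)*(j^2 - 9) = j*(j - 3)*(j + 3)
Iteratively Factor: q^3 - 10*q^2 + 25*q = (q - 5)*(q^2 - 5*q) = (q - 5)^2*(q)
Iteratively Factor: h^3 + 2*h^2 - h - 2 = (h - 1)*(h^2 + 3*h + 2) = (h - 1)*(h + 2)*(h + 1)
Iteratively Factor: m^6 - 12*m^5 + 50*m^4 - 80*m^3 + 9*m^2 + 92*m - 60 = (m - 1)*(m^5 - 11*m^4 + 39*m^3 - 41*m^2 - 32*m + 60) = (m - 1)*(m + 1)*(m^4 - 12*m^3 + 51*m^2 - 92*m + 60) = (m - 2)*(m - 1)*(m + 1)*(m^3 - 10*m^2 + 31*m - 30) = (m - 5)*(m - 2)*(m - 1)*(m + 1)*(m^2 - 5*m + 6) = (m - 5)*(m - 2)^2*(m - 1)*(m + 1)*(m - 3)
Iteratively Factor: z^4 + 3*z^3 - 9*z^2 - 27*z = (z + 3)*(z^3 - 9*z) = (z - 3)*(z + 3)*(z^2 + 3*z) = (z - 3)*(z + 3)^2*(z)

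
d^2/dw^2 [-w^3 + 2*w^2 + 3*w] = 4 - 6*w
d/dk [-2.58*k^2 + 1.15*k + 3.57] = 1.15 - 5.16*k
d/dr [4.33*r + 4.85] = 4.33000000000000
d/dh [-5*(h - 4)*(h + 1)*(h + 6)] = -15*h^2 - 30*h + 110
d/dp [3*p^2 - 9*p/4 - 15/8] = 6*p - 9/4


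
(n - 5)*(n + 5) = n^2 - 25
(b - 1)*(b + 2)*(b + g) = b^3 + b^2*g + b^2 + b*g - 2*b - 2*g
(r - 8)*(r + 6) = r^2 - 2*r - 48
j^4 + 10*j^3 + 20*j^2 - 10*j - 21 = (j - 1)*(j + 1)*(j + 3)*(j + 7)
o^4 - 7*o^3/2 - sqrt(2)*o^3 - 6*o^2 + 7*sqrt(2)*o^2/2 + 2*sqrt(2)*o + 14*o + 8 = (o - 4)*(o + 1/2)*(o - 2*sqrt(2))*(o + sqrt(2))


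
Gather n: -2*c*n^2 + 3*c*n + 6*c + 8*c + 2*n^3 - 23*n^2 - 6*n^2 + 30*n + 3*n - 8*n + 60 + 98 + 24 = 14*c + 2*n^3 + n^2*(-2*c - 29) + n*(3*c + 25) + 182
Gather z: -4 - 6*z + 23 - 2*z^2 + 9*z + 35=-2*z^2 + 3*z + 54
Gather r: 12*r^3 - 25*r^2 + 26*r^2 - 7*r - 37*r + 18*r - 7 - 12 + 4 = 12*r^3 + r^2 - 26*r - 15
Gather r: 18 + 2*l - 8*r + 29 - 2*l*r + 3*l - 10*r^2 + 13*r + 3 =5*l - 10*r^2 + r*(5 - 2*l) + 50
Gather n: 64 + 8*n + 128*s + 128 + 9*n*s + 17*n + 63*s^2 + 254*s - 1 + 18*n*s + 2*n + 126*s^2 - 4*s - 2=n*(27*s + 27) + 189*s^2 + 378*s + 189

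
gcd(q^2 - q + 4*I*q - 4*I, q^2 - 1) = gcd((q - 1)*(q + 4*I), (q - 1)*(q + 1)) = q - 1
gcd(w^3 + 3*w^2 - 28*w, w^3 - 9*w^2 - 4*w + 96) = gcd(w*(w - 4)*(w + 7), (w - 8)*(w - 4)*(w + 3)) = w - 4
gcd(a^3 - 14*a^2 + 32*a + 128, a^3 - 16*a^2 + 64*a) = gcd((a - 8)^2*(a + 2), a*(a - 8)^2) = a^2 - 16*a + 64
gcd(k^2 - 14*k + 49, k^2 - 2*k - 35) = k - 7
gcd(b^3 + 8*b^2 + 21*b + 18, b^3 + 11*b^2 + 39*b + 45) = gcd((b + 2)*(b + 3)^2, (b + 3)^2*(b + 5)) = b^2 + 6*b + 9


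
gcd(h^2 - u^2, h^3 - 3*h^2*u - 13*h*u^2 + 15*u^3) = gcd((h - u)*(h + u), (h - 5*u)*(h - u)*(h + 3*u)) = -h + u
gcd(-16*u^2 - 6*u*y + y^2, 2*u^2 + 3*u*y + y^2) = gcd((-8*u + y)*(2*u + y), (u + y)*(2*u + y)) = 2*u + y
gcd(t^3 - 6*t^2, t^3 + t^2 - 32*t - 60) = t - 6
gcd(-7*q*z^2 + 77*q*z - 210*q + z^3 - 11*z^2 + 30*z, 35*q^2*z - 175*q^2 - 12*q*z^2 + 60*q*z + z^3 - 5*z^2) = -7*q*z + 35*q + z^2 - 5*z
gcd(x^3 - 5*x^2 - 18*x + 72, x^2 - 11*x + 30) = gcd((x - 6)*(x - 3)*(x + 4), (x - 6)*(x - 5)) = x - 6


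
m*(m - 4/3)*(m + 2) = m^3 + 2*m^2/3 - 8*m/3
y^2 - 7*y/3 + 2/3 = (y - 2)*(y - 1/3)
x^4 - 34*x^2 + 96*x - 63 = (x - 3)^2*(x - 1)*(x + 7)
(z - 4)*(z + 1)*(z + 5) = z^3 + 2*z^2 - 19*z - 20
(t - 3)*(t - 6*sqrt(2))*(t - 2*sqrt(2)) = t^3 - 8*sqrt(2)*t^2 - 3*t^2 + 24*t + 24*sqrt(2)*t - 72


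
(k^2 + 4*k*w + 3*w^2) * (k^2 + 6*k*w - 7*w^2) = k^4 + 10*k^3*w + 20*k^2*w^2 - 10*k*w^3 - 21*w^4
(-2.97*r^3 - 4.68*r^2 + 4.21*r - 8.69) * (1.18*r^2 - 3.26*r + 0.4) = -3.5046*r^5 + 4.1598*r^4 + 19.0366*r^3 - 25.8508*r^2 + 30.0134*r - 3.476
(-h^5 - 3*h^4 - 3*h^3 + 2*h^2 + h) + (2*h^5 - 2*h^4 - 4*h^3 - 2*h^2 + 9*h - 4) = h^5 - 5*h^4 - 7*h^3 + 10*h - 4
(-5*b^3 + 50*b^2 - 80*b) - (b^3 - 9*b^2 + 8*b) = -6*b^3 + 59*b^2 - 88*b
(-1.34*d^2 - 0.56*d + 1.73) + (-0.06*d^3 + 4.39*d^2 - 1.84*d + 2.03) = -0.06*d^3 + 3.05*d^2 - 2.4*d + 3.76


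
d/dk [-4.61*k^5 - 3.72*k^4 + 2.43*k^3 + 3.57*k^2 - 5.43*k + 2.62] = -23.05*k^4 - 14.88*k^3 + 7.29*k^2 + 7.14*k - 5.43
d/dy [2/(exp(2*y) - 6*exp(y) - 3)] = 4*(3 - exp(y))*exp(y)/(-exp(2*y) + 6*exp(y) + 3)^2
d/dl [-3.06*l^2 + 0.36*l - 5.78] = 0.36 - 6.12*l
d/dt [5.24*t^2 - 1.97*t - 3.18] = 10.48*t - 1.97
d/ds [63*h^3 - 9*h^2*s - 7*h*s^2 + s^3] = -9*h^2 - 14*h*s + 3*s^2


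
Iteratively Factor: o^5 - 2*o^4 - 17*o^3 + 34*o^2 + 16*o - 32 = (o - 1)*(o^4 - o^3 - 18*o^2 + 16*o + 32) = (o - 1)*(o + 4)*(o^3 - 5*o^2 + 2*o + 8) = (o - 4)*(o - 1)*(o + 4)*(o^2 - o - 2) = (o - 4)*(o - 1)*(o + 1)*(o + 4)*(o - 2)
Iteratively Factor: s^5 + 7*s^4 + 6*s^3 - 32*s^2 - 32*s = (s + 1)*(s^4 + 6*s^3 - 32*s) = (s - 2)*(s + 1)*(s^3 + 8*s^2 + 16*s) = (s - 2)*(s + 1)*(s + 4)*(s^2 + 4*s) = s*(s - 2)*(s + 1)*(s + 4)*(s + 4)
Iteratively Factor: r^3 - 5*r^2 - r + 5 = (r - 5)*(r^2 - 1) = (r - 5)*(r + 1)*(r - 1)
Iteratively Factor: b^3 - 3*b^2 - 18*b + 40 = (b + 4)*(b^2 - 7*b + 10) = (b - 2)*(b + 4)*(b - 5)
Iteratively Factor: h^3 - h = (h - 1)*(h^2 + h) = h*(h - 1)*(h + 1)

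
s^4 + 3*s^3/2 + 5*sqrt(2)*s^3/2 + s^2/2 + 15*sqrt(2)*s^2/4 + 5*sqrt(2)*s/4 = s*(s + 1/2)*(s + 1)*(s + 5*sqrt(2)/2)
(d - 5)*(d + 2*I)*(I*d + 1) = I*d^3 - d^2 - 5*I*d^2 + 5*d + 2*I*d - 10*I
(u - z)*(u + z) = u^2 - z^2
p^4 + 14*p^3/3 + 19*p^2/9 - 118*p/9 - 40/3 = (p - 5/3)*(p + 4/3)*(p + 2)*(p + 3)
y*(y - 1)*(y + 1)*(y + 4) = y^4 + 4*y^3 - y^2 - 4*y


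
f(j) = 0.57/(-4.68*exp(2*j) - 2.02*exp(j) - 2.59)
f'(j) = 0.57*(9.36*exp(2*j) + 2.02*exp(j))/(-4.68*exp(2*j) - 2.02*exp(j) - 2.59)^2 = (5.3352*exp(j) + 1.1514)*exp(j)/(4.68*exp(2*j) + 2.02*exp(j) + 2.59)^2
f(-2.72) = -0.21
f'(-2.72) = 0.01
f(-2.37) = -0.20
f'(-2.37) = 0.02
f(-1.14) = -0.15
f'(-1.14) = 0.07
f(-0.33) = -0.09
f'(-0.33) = 0.09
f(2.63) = -0.00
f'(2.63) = 0.00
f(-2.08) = -0.20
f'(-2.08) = 0.03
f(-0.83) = -0.13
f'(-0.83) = 0.08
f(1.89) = -0.00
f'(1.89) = 0.00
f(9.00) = 0.00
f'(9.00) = 0.00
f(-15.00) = -0.22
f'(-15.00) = 0.00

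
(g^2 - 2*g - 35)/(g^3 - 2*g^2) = (g^2 - 2*g - 35)/(g^2*(g - 2))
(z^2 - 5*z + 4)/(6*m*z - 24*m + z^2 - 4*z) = (z - 1)/(6*m + z)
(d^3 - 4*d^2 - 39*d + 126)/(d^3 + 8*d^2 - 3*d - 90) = (d - 7)/(d + 5)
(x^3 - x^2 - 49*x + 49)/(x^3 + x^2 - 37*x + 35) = (x - 7)/(x - 5)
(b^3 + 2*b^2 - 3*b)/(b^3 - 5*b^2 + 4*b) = (b + 3)/(b - 4)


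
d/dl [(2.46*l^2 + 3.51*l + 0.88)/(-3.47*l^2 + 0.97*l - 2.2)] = (14.5659*l^2 - 4.7168*l - 8.5756)/(12.0409*l^4 - 6.7318*l^3 + 16.2089*l^2 - 4.268*l + 4.84)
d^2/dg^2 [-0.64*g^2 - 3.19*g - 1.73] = -1.28000000000000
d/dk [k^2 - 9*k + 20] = 2*k - 9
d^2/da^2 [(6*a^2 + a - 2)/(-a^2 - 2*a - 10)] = 2*(11*a^3 + 186*a^2 + 42*a - 592)/(a^6 + 6*a^5 + 42*a^4 + 128*a^3 + 420*a^2 + 600*a + 1000)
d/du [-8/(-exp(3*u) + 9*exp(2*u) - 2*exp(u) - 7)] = (-24*exp(2*u) + 144*exp(u) - 16)*exp(u)/(exp(3*u) - 9*exp(2*u) + 2*exp(u) + 7)^2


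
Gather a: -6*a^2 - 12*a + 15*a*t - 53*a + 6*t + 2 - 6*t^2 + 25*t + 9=-6*a^2 + a*(15*t - 65) - 6*t^2 + 31*t + 11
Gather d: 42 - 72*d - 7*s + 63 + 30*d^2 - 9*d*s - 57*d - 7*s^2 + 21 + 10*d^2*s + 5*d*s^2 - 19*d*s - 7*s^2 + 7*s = d^2*(10*s + 30) + d*(5*s^2 - 28*s - 129) - 14*s^2 + 126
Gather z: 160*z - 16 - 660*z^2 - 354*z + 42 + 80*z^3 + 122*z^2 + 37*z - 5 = 80*z^3 - 538*z^2 - 157*z + 21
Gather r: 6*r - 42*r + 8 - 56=-36*r - 48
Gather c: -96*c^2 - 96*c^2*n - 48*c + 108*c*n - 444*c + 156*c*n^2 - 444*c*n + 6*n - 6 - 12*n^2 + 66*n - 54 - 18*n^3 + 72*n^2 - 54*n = c^2*(-96*n - 96) + c*(156*n^2 - 336*n - 492) - 18*n^3 + 60*n^2 + 18*n - 60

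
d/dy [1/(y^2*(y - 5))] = (10 - 3*y)/(y^3*(y^2 - 10*y + 25))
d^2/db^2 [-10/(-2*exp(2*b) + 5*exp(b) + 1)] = 10*((5 - 8*exp(b))*(-2*exp(2*b) + 5*exp(b) + 1) - 2*(4*exp(b) - 5)^2*exp(b))*exp(b)/(-2*exp(2*b) + 5*exp(b) + 1)^3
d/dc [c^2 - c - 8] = 2*c - 1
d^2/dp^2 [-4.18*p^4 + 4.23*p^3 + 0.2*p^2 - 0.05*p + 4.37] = -50.16*p^2 + 25.38*p + 0.4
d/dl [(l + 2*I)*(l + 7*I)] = 2*l + 9*I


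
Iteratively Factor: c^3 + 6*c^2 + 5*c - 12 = (c + 4)*(c^2 + 2*c - 3) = (c - 1)*(c + 4)*(c + 3)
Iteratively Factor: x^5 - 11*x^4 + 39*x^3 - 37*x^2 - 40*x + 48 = (x - 1)*(x^4 - 10*x^3 + 29*x^2 - 8*x - 48) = (x - 4)*(x - 1)*(x^3 - 6*x^2 + 5*x + 12) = (x - 4)*(x - 3)*(x - 1)*(x^2 - 3*x - 4) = (x - 4)^2*(x - 3)*(x - 1)*(x + 1)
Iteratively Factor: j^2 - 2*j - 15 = (j - 5)*(j + 3)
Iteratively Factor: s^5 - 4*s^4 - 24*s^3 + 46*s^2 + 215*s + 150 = (s + 2)*(s^4 - 6*s^3 - 12*s^2 + 70*s + 75) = (s + 1)*(s + 2)*(s^3 - 7*s^2 - 5*s + 75) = (s + 1)*(s + 2)*(s + 3)*(s^2 - 10*s + 25) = (s - 5)*(s + 1)*(s + 2)*(s + 3)*(s - 5)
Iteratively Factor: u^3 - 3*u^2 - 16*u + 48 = (u + 4)*(u^2 - 7*u + 12) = (u - 4)*(u + 4)*(u - 3)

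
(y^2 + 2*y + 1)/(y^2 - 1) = (y + 1)/(y - 1)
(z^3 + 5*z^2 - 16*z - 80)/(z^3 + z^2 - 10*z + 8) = (z^2 + z - 20)/(z^2 - 3*z + 2)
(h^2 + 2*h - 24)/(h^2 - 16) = (h + 6)/(h + 4)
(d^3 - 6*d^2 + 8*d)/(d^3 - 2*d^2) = (d - 4)/d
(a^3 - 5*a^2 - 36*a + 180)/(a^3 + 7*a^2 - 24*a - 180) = (a - 6)/(a + 6)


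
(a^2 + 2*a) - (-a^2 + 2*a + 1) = 2*a^2 - 1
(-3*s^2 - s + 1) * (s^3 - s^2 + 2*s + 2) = -3*s^5 + 2*s^4 - 4*s^3 - 9*s^2 + 2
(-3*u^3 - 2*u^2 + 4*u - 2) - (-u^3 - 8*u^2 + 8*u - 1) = -2*u^3 + 6*u^2 - 4*u - 1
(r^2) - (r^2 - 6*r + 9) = 6*r - 9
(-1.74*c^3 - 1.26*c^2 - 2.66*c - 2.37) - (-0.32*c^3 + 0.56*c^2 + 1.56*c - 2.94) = -1.42*c^3 - 1.82*c^2 - 4.22*c + 0.57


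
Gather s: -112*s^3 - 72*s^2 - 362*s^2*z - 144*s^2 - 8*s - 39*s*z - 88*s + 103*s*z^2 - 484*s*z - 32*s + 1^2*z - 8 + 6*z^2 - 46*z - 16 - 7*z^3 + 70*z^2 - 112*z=-112*s^3 + s^2*(-362*z - 216) + s*(103*z^2 - 523*z - 128) - 7*z^3 + 76*z^2 - 157*z - 24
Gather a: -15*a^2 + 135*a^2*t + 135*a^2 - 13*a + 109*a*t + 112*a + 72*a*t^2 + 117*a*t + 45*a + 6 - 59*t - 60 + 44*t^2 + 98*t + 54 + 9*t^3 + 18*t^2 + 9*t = a^2*(135*t + 120) + a*(72*t^2 + 226*t + 144) + 9*t^3 + 62*t^2 + 48*t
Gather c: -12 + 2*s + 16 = 2*s + 4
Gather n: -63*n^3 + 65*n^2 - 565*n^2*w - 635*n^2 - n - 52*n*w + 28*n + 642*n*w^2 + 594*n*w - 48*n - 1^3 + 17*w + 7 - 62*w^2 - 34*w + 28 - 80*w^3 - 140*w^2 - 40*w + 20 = -63*n^3 + n^2*(-565*w - 570) + n*(642*w^2 + 542*w - 21) - 80*w^3 - 202*w^2 - 57*w + 54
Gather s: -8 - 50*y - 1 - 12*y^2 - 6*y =-12*y^2 - 56*y - 9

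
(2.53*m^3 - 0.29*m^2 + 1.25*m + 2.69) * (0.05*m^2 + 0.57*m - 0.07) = 0.1265*m^5 + 1.4276*m^4 - 0.2799*m^3 + 0.8673*m^2 + 1.4458*m - 0.1883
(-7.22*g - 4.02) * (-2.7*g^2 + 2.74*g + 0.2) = 19.494*g^3 - 8.9288*g^2 - 12.4588*g - 0.804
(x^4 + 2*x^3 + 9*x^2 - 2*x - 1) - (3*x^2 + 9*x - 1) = x^4 + 2*x^3 + 6*x^2 - 11*x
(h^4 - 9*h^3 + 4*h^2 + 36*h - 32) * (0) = 0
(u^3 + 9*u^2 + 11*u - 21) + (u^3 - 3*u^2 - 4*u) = 2*u^3 + 6*u^2 + 7*u - 21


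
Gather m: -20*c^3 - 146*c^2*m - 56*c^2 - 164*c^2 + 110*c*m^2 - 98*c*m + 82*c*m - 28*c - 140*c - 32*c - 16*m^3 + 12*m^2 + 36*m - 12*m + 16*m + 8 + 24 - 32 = -20*c^3 - 220*c^2 - 200*c - 16*m^3 + m^2*(110*c + 12) + m*(-146*c^2 - 16*c + 40)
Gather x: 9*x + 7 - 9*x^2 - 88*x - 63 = -9*x^2 - 79*x - 56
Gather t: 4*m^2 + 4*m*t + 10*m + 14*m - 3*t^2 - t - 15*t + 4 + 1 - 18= 4*m^2 + 24*m - 3*t^2 + t*(4*m - 16) - 13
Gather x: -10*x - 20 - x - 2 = -11*x - 22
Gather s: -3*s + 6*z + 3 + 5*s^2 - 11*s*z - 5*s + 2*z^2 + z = 5*s^2 + s*(-11*z - 8) + 2*z^2 + 7*z + 3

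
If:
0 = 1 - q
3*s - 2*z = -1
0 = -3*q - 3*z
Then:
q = 1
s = -1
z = -1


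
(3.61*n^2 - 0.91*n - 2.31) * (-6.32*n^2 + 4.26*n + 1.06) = -22.8152*n^4 + 21.1298*n^3 + 14.5492*n^2 - 10.8052*n - 2.4486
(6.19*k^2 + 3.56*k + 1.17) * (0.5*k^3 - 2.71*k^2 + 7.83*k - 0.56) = 3.095*k^5 - 14.9949*k^4 + 39.4051*k^3 + 21.2377*k^2 + 7.1675*k - 0.6552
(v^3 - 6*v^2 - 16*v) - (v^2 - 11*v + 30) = v^3 - 7*v^2 - 5*v - 30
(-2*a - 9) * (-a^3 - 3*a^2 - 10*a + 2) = 2*a^4 + 15*a^3 + 47*a^2 + 86*a - 18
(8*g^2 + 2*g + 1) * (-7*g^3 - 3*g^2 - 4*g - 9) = -56*g^5 - 38*g^4 - 45*g^3 - 83*g^2 - 22*g - 9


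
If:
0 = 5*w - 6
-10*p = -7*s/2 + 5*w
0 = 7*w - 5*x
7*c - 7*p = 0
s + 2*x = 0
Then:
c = -222/125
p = -222/125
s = -84/25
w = 6/5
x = 42/25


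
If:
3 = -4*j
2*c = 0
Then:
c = 0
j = -3/4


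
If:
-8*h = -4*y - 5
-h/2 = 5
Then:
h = -10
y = -85/4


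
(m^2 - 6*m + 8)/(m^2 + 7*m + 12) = (m^2 - 6*m + 8)/(m^2 + 7*m + 12)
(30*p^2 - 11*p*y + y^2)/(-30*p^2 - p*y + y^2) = (-5*p + y)/(5*p + y)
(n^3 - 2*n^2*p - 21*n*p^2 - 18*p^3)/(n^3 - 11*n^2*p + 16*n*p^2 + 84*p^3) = (-n^2 - 4*n*p - 3*p^2)/(-n^2 + 5*n*p + 14*p^2)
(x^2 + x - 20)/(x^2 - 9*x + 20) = (x + 5)/(x - 5)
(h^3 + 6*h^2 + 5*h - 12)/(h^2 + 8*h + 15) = (h^2 + 3*h - 4)/(h + 5)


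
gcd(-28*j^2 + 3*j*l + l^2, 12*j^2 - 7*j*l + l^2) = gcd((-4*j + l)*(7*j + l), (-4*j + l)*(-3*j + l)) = 4*j - l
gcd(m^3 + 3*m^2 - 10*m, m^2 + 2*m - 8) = m - 2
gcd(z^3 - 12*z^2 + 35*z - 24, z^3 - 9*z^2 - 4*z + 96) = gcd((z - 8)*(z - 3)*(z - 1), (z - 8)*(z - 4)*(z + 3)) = z - 8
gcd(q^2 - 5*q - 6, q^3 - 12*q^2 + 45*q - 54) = q - 6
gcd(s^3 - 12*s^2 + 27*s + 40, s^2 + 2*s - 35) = s - 5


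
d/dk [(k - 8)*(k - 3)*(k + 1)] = 3*k^2 - 20*k + 13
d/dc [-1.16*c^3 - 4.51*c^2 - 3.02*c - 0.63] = -3.48*c^2 - 9.02*c - 3.02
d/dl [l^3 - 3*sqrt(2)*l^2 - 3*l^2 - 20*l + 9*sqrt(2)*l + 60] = 3*l^2 - 6*sqrt(2)*l - 6*l - 20 + 9*sqrt(2)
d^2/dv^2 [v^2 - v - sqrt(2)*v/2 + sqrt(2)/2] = 2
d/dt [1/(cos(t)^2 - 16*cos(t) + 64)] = 2*sin(t)/(cos(t) - 8)^3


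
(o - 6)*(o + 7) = o^2 + o - 42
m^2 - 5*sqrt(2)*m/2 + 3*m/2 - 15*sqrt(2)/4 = (m + 3/2)*(m - 5*sqrt(2)/2)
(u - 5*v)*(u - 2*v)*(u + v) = u^3 - 6*u^2*v + 3*u*v^2 + 10*v^3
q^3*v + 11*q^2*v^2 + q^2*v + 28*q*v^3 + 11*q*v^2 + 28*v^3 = (q + 4*v)*(q + 7*v)*(q*v + v)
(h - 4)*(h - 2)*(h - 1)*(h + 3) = h^4 - 4*h^3 - 7*h^2 + 34*h - 24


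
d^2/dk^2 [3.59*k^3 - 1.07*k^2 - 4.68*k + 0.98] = 21.54*k - 2.14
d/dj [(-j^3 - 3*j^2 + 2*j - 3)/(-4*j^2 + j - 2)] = (4*j^4 - 2*j^3 + 11*j^2 - 12*j - 1)/(16*j^4 - 8*j^3 + 17*j^2 - 4*j + 4)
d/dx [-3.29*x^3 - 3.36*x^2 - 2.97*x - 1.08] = -9.87*x^2 - 6.72*x - 2.97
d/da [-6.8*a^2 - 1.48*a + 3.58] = -13.6*a - 1.48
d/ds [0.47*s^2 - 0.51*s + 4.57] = 0.94*s - 0.51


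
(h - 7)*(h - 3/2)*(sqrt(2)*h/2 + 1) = sqrt(2)*h^3/2 - 17*sqrt(2)*h^2/4 + h^2 - 17*h/2 + 21*sqrt(2)*h/4 + 21/2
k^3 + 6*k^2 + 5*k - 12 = (k - 1)*(k + 3)*(k + 4)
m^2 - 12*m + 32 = (m - 8)*(m - 4)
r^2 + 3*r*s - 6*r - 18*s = (r - 6)*(r + 3*s)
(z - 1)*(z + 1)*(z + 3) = z^3 + 3*z^2 - z - 3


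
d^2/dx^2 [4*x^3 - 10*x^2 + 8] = 24*x - 20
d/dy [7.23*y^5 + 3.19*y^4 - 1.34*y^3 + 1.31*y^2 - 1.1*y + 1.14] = 36.15*y^4 + 12.76*y^3 - 4.02*y^2 + 2.62*y - 1.1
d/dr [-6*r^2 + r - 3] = 1 - 12*r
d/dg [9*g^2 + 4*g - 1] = 18*g + 4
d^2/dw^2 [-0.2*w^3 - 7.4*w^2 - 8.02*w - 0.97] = -1.2*w - 14.8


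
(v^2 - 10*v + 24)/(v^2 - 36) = (v - 4)/(v + 6)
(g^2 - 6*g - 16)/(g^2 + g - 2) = (g - 8)/(g - 1)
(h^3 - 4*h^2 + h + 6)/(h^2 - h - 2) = h - 3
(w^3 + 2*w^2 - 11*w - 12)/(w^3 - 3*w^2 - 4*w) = (w^2 + w - 12)/(w*(w - 4))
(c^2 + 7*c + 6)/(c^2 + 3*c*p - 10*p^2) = (c^2 + 7*c + 6)/(c^2 + 3*c*p - 10*p^2)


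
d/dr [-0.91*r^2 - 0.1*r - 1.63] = -1.82*r - 0.1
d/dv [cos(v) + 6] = -sin(v)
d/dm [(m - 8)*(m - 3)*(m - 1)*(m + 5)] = 4*m^3 - 21*m^2 - 50*m + 151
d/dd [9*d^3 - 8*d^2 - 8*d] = 27*d^2 - 16*d - 8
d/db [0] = 0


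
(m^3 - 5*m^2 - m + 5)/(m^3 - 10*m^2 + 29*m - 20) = (m + 1)/(m - 4)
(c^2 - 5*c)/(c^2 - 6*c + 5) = c/(c - 1)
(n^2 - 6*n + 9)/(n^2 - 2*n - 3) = (n - 3)/(n + 1)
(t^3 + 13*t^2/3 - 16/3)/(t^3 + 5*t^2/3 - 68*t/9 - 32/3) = 3*(t^2 + 3*t - 4)/(3*t^2 + t - 24)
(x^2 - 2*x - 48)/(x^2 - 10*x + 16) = (x + 6)/(x - 2)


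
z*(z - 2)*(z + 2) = z^3 - 4*z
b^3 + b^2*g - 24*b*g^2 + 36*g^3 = (b - 3*g)*(b - 2*g)*(b + 6*g)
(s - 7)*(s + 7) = s^2 - 49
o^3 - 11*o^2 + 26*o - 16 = (o - 8)*(o - 2)*(o - 1)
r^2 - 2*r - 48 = (r - 8)*(r + 6)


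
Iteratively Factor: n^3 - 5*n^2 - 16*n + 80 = (n - 4)*(n^2 - n - 20) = (n - 5)*(n - 4)*(n + 4)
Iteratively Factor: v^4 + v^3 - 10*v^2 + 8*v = (v - 2)*(v^3 + 3*v^2 - 4*v) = v*(v - 2)*(v^2 + 3*v - 4) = v*(v - 2)*(v + 4)*(v - 1)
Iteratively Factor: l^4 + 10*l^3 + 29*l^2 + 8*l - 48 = (l + 3)*(l^3 + 7*l^2 + 8*l - 16) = (l + 3)*(l + 4)*(l^2 + 3*l - 4) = (l + 3)*(l + 4)^2*(l - 1)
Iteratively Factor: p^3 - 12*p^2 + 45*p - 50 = (p - 2)*(p^2 - 10*p + 25) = (p - 5)*(p - 2)*(p - 5)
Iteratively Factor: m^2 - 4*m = (m - 4)*(m)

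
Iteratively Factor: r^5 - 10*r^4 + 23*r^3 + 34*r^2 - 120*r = (r - 3)*(r^4 - 7*r^3 + 2*r^2 + 40*r) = r*(r - 3)*(r^3 - 7*r^2 + 2*r + 40) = r*(r - 4)*(r - 3)*(r^2 - 3*r - 10) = r*(r - 5)*(r - 4)*(r - 3)*(r + 2)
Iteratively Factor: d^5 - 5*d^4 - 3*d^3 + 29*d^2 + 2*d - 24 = (d - 3)*(d^4 - 2*d^3 - 9*d^2 + 2*d + 8) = (d - 3)*(d + 2)*(d^3 - 4*d^2 - d + 4) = (d - 3)*(d - 1)*(d + 2)*(d^2 - 3*d - 4) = (d - 3)*(d - 1)*(d + 1)*(d + 2)*(d - 4)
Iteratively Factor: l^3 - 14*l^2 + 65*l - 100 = (l - 5)*(l^2 - 9*l + 20) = (l - 5)*(l - 4)*(l - 5)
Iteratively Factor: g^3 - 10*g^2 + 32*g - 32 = (g - 4)*(g^2 - 6*g + 8) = (g - 4)^2*(g - 2)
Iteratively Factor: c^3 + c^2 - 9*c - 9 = (c - 3)*(c^2 + 4*c + 3) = (c - 3)*(c + 1)*(c + 3)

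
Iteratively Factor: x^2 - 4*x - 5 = (x + 1)*(x - 5)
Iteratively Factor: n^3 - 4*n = (n - 2)*(n^2 + 2*n) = n*(n - 2)*(n + 2)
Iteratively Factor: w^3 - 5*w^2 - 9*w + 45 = (w - 3)*(w^2 - 2*w - 15) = (w - 5)*(w - 3)*(w + 3)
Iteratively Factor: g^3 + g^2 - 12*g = (g - 3)*(g^2 + 4*g) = g*(g - 3)*(g + 4)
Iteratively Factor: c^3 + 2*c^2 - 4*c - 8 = (c - 2)*(c^2 + 4*c + 4) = (c - 2)*(c + 2)*(c + 2)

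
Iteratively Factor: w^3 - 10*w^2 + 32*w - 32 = (w - 4)*(w^2 - 6*w + 8) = (w - 4)^2*(w - 2)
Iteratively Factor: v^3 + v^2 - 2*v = (v)*(v^2 + v - 2) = v*(v - 1)*(v + 2)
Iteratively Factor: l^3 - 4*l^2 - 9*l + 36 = (l - 3)*(l^2 - l - 12) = (l - 4)*(l - 3)*(l + 3)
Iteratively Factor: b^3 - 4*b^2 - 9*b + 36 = (b - 4)*(b^2 - 9) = (b - 4)*(b + 3)*(b - 3)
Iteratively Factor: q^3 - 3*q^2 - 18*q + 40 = (q - 5)*(q^2 + 2*q - 8) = (q - 5)*(q - 2)*(q + 4)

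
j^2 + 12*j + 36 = (j + 6)^2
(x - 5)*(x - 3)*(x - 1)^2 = x^4 - 10*x^3 + 32*x^2 - 38*x + 15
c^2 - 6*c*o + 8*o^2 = (c - 4*o)*(c - 2*o)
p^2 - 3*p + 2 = (p - 2)*(p - 1)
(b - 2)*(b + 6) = b^2 + 4*b - 12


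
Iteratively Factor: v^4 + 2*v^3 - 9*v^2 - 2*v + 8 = (v - 2)*(v^3 + 4*v^2 - v - 4) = (v - 2)*(v + 1)*(v^2 + 3*v - 4) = (v - 2)*(v + 1)*(v + 4)*(v - 1)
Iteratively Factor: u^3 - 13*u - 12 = (u - 4)*(u^2 + 4*u + 3) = (u - 4)*(u + 3)*(u + 1)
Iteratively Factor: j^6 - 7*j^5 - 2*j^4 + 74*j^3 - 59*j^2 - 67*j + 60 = (j - 4)*(j^5 - 3*j^4 - 14*j^3 + 18*j^2 + 13*j - 15) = (j - 4)*(j - 1)*(j^4 - 2*j^3 - 16*j^2 + 2*j + 15) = (j - 4)*(j - 1)*(j + 1)*(j^3 - 3*j^2 - 13*j + 15) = (j - 5)*(j - 4)*(j - 1)*(j + 1)*(j^2 + 2*j - 3) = (j - 5)*(j - 4)*(j - 1)^2*(j + 1)*(j + 3)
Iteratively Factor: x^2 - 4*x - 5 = (x + 1)*(x - 5)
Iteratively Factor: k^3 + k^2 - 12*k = (k)*(k^2 + k - 12) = k*(k - 3)*(k + 4)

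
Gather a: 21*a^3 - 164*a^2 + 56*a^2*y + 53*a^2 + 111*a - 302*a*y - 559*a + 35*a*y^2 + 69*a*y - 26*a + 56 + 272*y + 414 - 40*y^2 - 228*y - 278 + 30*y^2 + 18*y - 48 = 21*a^3 + a^2*(56*y - 111) + a*(35*y^2 - 233*y - 474) - 10*y^2 + 62*y + 144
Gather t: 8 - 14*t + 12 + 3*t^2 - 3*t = 3*t^2 - 17*t + 20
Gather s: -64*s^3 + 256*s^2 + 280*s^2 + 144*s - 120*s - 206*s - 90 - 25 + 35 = -64*s^3 + 536*s^2 - 182*s - 80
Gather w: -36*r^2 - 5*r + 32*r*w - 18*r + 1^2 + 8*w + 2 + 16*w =-36*r^2 - 23*r + w*(32*r + 24) + 3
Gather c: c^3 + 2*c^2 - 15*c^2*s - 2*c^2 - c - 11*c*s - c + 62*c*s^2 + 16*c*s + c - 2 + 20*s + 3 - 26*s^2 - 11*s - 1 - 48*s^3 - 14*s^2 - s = c^3 - 15*c^2*s + c*(62*s^2 + 5*s - 1) - 48*s^3 - 40*s^2 + 8*s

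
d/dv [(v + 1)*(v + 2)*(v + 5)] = 3*v^2 + 16*v + 17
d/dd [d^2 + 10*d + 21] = 2*d + 10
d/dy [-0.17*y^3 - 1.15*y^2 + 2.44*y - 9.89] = -0.51*y^2 - 2.3*y + 2.44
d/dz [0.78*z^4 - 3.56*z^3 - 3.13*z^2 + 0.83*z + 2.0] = 3.12*z^3 - 10.68*z^2 - 6.26*z + 0.83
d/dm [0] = 0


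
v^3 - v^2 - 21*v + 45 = (v - 3)^2*(v + 5)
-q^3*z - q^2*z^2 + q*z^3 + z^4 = z*(-q + z)*(q + z)^2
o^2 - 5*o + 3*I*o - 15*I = (o - 5)*(o + 3*I)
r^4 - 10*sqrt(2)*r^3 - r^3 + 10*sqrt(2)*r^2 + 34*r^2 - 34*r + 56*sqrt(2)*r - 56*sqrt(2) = (r - 1)*(r - 7*sqrt(2))*(r - 4*sqrt(2))*(r + sqrt(2))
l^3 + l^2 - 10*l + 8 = (l - 2)*(l - 1)*(l + 4)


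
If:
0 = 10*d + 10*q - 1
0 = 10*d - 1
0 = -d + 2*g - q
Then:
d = 1/10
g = 1/20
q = 0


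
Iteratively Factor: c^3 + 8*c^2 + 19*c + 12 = (c + 4)*(c^2 + 4*c + 3) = (c + 1)*(c + 4)*(c + 3)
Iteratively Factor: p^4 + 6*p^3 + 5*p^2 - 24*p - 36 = (p - 2)*(p^3 + 8*p^2 + 21*p + 18) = (p - 2)*(p + 3)*(p^2 + 5*p + 6) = (p - 2)*(p + 3)^2*(p + 2)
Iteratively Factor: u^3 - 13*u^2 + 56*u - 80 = (u - 4)*(u^2 - 9*u + 20) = (u - 5)*(u - 4)*(u - 4)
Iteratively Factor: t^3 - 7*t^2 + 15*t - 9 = (t - 3)*(t^2 - 4*t + 3) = (t - 3)*(t - 1)*(t - 3)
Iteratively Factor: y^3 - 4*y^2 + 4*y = (y - 2)*(y^2 - 2*y) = (y - 2)^2*(y)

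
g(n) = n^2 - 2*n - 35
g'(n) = 2*n - 2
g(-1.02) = -31.92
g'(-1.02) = -4.04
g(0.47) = -35.72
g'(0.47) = -1.06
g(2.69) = -33.14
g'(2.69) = 3.38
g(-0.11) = -34.77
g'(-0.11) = -2.22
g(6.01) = -10.90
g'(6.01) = 10.02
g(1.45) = -35.80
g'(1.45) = 0.90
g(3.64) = -29.03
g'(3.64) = 5.28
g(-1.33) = -30.57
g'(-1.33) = -4.66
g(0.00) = -35.00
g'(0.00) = -2.00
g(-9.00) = 64.00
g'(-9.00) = -20.00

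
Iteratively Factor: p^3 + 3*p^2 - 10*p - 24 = (p + 4)*(p^2 - p - 6) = (p + 2)*(p + 4)*(p - 3)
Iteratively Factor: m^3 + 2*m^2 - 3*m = (m)*(m^2 + 2*m - 3) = m*(m - 1)*(m + 3)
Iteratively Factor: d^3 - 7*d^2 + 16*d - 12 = (d - 2)*(d^2 - 5*d + 6) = (d - 2)^2*(d - 3)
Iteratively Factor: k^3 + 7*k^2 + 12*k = (k + 3)*(k^2 + 4*k) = k*(k + 3)*(k + 4)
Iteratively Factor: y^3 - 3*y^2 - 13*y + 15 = (y + 3)*(y^2 - 6*y + 5) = (y - 5)*(y + 3)*(y - 1)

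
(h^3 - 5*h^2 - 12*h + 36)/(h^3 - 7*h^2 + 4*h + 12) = (h + 3)/(h + 1)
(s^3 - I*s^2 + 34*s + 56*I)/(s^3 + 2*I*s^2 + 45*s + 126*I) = (s^2 + 6*I*s - 8)/(s^2 + 9*I*s - 18)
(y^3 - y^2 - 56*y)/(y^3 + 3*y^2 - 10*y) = (y^2 - y - 56)/(y^2 + 3*y - 10)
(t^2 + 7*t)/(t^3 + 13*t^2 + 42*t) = 1/(t + 6)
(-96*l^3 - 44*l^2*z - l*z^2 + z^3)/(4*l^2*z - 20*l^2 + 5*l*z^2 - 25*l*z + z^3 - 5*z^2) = (-24*l^2 - 5*l*z + z^2)/(l*z - 5*l + z^2 - 5*z)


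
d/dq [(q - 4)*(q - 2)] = 2*q - 6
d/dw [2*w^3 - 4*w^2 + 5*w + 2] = 6*w^2 - 8*w + 5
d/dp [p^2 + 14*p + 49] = 2*p + 14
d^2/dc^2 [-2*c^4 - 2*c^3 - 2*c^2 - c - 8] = -24*c^2 - 12*c - 4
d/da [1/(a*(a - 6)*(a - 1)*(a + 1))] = 2*(-2*a^3 + 9*a^2 + a - 3)/(a^2*(a^6 - 12*a^5 + 34*a^4 + 24*a^3 - 71*a^2 - 12*a + 36))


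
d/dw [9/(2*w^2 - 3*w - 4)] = 9*(3 - 4*w)/(-2*w^2 + 3*w + 4)^2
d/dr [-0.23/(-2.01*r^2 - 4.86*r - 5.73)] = (-0.9246*r - 1.1178)/(2.01*r^2 + 4.86*r + 5.73)^2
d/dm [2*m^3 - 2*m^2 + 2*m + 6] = 6*m^2 - 4*m + 2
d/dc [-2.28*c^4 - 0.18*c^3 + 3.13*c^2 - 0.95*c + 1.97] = -9.12*c^3 - 0.54*c^2 + 6.26*c - 0.95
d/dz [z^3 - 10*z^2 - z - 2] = 3*z^2 - 20*z - 1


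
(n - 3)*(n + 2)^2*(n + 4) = n^4 + 5*n^3 - 4*n^2 - 44*n - 48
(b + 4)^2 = b^2 + 8*b + 16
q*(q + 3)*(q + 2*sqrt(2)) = q^3 + 2*sqrt(2)*q^2 + 3*q^2 + 6*sqrt(2)*q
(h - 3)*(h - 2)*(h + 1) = h^3 - 4*h^2 + h + 6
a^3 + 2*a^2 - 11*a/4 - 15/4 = (a - 3/2)*(a + 1)*(a + 5/2)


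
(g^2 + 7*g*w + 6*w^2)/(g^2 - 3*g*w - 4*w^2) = (-g - 6*w)/(-g + 4*w)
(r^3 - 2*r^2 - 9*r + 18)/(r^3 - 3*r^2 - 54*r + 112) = (r^2 - 9)/(r^2 - r - 56)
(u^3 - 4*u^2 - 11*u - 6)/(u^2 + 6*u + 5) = (u^2 - 5*u - 6)/(u + 5)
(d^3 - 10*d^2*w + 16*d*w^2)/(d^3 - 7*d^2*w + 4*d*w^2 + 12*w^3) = d*(-d + 8*w)/(-d^2 + 5*d*w + 6*w^2)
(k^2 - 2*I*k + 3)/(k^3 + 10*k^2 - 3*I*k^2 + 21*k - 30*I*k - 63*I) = (k + I)/(k^2 + 10*k + 21)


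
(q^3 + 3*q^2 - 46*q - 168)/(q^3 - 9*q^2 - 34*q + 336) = (q + 4)/(q - 8)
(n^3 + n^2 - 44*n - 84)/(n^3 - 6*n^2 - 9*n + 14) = (n + 6)/(n - 1)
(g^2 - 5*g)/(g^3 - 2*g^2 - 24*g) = (5 - g)/(-g^2 + 2*g + 24)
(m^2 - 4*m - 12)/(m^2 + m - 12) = (m^2 - 4*m - 12)/(m^2 + m - 12)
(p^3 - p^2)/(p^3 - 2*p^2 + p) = p/(p - 1)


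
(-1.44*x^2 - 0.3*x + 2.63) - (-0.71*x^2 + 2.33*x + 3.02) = -0.73*x^2 - 2.63*x - 0.39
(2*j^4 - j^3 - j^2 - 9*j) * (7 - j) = -2*j^5 + 15*j^4 - 6*j^3 + 2*j^2 - 63*j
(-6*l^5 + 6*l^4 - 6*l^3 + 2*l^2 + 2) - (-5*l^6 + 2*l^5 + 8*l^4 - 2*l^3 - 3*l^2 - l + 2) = 5*l^6 - 8*l^5 - 2*l^4 - 4*l^3 + 5*l^2 + l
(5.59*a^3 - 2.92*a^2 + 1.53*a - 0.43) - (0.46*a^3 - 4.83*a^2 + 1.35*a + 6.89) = 5.13*a^3 + 1.91*a^2 + 0.18*a - 7.32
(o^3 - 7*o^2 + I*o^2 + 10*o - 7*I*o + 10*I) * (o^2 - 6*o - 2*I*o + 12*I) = o^5 - 13*o^4 - I*o^4 + 54*o^3 + 13*I*o^3 - 86*o^2 - 52*I*o^2 + 104*o + 60*I*o - 120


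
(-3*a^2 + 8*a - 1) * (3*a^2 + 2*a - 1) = -9*a^4 + 18*a^3 + 16*a^2 - 10*a + 1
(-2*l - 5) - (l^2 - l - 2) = -l^2 - l - 3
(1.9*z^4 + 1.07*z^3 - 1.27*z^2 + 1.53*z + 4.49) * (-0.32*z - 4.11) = -0.608*z^5 - 8.1514*z^4 - 3.9913*z^3 + 4.7301*z^2 - 7.7251*z - 18.4539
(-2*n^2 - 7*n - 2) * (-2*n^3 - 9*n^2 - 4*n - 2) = 4*n^5 + 32*n^4 + 75*n^3 + 50*n^2 + 22*n + 4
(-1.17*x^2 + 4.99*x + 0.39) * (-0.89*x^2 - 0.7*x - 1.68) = 1.0413*x^4 - 3.6221*x^3 - 1.8745*x^2 - 8.6562*x - 0.6552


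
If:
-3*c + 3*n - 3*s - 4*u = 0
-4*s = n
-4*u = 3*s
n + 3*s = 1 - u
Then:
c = 16/7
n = 16/7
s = -4/7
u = 3/7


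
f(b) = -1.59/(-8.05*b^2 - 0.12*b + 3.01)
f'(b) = -1.59*(16.1*b + 0.12)/(-8.05*b^2 - 0.12*b + 3.01)^2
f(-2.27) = 0.04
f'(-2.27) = 0.04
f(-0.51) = -1.63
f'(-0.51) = 13.47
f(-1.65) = 0.08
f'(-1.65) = 0.12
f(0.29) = -0.69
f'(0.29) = -1.44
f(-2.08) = 0.05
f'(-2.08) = 0.05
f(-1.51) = 0.10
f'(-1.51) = 0.17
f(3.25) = 0.02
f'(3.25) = -0.01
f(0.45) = -1.20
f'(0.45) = -6.66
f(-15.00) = 0.00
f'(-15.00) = 0.00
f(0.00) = -0.53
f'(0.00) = -0.02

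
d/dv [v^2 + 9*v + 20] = 2*v + 9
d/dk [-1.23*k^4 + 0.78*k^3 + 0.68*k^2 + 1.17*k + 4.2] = -4.92*k^3 + 2.34*k^2 + 1.36*k + 1.17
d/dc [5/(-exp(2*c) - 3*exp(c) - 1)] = (10*exp(c) + 15)*exp(c)/(exp(2*c) + 3*exp(c) + 1)^2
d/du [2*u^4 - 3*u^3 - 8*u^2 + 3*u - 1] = 8*u^3 - 9*u^2 - 16*u + 3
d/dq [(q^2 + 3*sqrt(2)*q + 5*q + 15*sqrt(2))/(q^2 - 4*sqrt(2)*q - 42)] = (-7*sqrt(2)*q^2 - 5*q^2 - 84*q - 30*sqrt(2)*q - 126*sqrt(2) - 90)/(q^4 - 8*sqrt(2)*q^3 - 52*q^2 + 336*sqrt(2)*q + 1764)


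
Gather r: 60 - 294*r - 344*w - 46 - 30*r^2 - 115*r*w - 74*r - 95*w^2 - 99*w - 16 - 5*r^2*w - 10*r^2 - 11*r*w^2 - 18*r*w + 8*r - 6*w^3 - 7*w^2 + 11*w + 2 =r^2*(-5*w - 40) + r*(-11*w^2 - 133*w - 360) - 6*w^3 - 102*w^2 - 432*w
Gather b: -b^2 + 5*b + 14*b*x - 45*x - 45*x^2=-b^2 + b*(14*x + 5) - 45*x^2 - 45*x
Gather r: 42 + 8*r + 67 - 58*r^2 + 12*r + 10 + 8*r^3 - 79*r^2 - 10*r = 8*r^3 - 137*r^2 + 10*r + 119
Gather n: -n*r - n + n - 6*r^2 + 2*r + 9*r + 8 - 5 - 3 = -n*r - 6*r^2 + 11*r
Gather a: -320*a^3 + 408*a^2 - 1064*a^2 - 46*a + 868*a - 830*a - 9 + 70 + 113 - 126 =-320*a^3 - 656*a^2 - 8*a + 48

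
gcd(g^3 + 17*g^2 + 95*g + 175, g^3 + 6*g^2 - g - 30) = g + 5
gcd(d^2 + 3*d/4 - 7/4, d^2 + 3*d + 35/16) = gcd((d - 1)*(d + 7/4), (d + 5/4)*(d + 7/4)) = d + 7/4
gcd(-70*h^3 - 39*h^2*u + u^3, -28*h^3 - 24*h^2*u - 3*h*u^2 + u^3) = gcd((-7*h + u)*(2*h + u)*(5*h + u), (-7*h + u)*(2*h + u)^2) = -14*h^2 - 5*h*u + u^2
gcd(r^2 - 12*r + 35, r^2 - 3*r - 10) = r - 5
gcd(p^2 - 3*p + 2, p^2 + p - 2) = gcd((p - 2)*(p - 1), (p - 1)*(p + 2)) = p - 1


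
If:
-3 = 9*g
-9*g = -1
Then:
No Solution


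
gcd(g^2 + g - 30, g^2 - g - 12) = 1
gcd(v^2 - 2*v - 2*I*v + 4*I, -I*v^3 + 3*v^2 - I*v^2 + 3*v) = 1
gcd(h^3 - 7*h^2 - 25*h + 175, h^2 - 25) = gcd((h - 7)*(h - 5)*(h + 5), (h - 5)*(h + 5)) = h^2 - 25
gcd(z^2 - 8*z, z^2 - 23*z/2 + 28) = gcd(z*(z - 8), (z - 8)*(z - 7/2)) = z - 8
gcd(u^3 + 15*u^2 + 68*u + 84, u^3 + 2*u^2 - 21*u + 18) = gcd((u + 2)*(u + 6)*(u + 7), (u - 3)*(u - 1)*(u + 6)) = u + 6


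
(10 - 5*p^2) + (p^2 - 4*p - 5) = -4*p^2 - 4*p + 5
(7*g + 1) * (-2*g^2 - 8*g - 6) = -14*g^3 - 58*g^2 - 50*g - 6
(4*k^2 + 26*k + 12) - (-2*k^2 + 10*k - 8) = 6*k^2 + 16*k + 20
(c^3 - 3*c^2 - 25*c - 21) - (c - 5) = c^3 - 3*c^2 - 26*c - 16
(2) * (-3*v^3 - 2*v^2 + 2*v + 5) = -6*v^3 - 4*v^2 + 4*v + 10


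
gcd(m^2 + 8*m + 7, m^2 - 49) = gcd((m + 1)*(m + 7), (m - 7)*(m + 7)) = m + 7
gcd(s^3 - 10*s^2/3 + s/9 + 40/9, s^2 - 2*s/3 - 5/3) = s^2 - 2*s/3 - 5/3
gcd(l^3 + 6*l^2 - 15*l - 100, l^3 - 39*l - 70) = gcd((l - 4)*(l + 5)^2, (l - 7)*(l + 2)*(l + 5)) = l + 5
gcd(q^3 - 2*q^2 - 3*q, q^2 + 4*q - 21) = q - 3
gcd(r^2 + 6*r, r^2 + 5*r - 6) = r + 6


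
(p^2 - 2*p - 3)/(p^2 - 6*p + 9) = (p + 1)/(p - 3)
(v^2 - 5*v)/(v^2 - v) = (v - 5)/(v - 1)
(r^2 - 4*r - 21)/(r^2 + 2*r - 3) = (r - 7)/(r - 1)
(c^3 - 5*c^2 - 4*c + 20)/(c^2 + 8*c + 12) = (c^2 - 7*c + 10)/(c + 6)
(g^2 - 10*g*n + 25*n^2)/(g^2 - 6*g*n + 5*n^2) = (g - 5*n)/(g - n)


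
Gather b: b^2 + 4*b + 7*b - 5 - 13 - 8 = b^2 + 11*b - 26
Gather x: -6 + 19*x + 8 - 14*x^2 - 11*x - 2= -14*x^2 + 8*x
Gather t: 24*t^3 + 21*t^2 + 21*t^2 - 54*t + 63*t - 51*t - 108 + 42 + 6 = 24*t^3 + 42*t^2 - 42*t - 60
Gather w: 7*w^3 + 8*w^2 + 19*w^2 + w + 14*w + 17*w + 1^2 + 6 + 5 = 7*w^3 + 27*w^2 + 32*w + 12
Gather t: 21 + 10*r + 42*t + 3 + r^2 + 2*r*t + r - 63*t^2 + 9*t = r^2 + 11*r - 63*t^2 + t*(2*r + 51) + 24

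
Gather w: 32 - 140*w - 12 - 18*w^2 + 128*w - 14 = -18*w^2 - 12*w + 6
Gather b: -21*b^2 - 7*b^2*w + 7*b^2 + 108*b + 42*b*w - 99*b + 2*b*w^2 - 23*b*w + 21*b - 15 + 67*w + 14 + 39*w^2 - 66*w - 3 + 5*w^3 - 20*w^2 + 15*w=b^2*(-7*w - 14) + b*(2*w^2 + 19*w + 30) + 5*w^3 + 19*w^2 + 16*w - 4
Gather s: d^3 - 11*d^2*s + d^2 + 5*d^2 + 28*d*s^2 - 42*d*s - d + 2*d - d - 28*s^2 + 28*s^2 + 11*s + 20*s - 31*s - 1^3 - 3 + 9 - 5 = d^3 + 6*d^2 + 28*d*s^2 + s*(-11*d^2 - 42*d)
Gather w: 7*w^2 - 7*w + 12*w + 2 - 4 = 7*w^2 + 5*w - 2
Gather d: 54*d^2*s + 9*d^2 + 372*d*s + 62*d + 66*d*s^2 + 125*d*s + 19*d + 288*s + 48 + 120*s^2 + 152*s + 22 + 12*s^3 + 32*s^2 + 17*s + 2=d^2*(54*s + 9) + d*(66*s^2 + 497*s + 81) + 12*s^3 + 152*s^2 + 457*s + 72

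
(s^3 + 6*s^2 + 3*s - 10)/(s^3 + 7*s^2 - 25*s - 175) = (s^2 + s - 2)/(s^2 + 2*s - 35)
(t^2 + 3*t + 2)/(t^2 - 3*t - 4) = (t + 2)/(t - 4)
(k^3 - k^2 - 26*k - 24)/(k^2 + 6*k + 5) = (k^2 - 2*k - 24)/(k + 5)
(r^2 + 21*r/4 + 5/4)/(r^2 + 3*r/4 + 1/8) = 2*(r + 5)/(2*r + 1)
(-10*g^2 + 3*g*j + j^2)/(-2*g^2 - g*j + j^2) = (5*g + j)/(g + j)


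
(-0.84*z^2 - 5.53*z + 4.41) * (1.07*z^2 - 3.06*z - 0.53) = -0.8988*z^4 - 3.3467*z^3 + 22.0857*z^2 - 10.5637*z - 2.3373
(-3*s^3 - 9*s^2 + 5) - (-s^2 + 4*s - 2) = -3*s^3 - 8*s^2 - 4*s + 7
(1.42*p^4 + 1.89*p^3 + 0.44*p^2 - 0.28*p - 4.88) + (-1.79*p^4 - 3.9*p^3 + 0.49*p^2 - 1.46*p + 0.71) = -0.37*p^4 - 2.01*p^3 + 0.93*p^2 - 1.74*p - 4.17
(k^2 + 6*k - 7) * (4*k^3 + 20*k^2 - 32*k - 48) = 4*k^5 + 44*k^4 + 60*k^3 - 380*k^2 - 64*k + 336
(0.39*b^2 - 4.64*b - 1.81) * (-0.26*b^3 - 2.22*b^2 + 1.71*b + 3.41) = -0.1014*b^5 + 0.3406*b^4 + 11.4383*b^3 - 2.5863*b^2 - 18.9175*b - 6.1721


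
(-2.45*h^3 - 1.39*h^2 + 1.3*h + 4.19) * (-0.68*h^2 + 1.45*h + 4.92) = 1.666*h^5 - 2.6073*h^4 - 14.9535*h^3 - 7.803*h^2 + 12.4715*h + 20.6148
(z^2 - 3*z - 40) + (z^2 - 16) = 2*z^2 - 3*z - 56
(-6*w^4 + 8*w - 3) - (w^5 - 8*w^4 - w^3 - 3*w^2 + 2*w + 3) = -w^5 + 2*w^4 + w^3 + 3*w^2 + 6*w - 6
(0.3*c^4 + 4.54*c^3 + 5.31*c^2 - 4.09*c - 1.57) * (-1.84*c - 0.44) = -0.552*c^5 - 8.4856*c^4 - 11.768*c^3 + 5.1892*c^2 + 4.6884*c + 0.6908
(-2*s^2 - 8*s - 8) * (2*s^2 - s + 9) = -4*s^4 - 14*s^3 - 26*s^2 - 64*s - 72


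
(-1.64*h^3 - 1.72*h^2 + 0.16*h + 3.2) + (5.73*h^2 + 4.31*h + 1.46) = -1.64*h^3 + 4.01*h^2 + 4.47*h + 4.66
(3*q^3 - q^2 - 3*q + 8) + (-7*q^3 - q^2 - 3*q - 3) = -4*q^3 - 2*q^2 - 6*q + 5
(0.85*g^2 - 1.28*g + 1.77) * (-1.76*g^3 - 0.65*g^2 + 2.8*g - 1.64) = -1.496*g^5 + 1.7003*g^4 + 0.0967999999999998*g^3 - 6.1285*g^2 + 7.0552*g - 2.9028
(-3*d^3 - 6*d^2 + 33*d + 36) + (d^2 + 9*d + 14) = -3*d^3 - 5*d^2 + 42*d + 50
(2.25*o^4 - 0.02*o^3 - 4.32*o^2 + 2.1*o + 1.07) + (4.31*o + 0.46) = 2.25*o^4 - 0.02*o^3 - 4.32*o^2 + 6.41*o + 1.53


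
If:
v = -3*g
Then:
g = -v/3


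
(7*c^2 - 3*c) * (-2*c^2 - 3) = -14*c^4 + 6*c^3 - 21*c^2 + 9*c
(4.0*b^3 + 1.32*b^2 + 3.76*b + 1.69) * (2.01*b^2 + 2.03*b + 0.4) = 8.04*b^5 + 10.7732*b^4 + 11.8372*b^3 + 11.5577*b^2 + 4.9347*b + 0.676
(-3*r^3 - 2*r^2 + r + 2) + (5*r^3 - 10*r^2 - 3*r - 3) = 2*r^3 - 12*r^2 - 2*r - 1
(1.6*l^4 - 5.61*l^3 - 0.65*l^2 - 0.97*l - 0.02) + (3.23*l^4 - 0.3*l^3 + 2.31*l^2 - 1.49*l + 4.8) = 4.83*l^4 - 5.91*l^3 + 1.66*l^2 - 2.46*l + 4.78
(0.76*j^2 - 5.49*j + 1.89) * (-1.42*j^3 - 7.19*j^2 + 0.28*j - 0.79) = -1.0792*j^5 + 2.3314*j^4 + 37.0021*j^3 - 15.7267*j^2 + 4.8663*j - 1.4931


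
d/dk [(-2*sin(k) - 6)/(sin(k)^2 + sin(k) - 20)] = 2*(sin(k)^2 + 6*sin(k) + 23)*cos(k)/(sin(k)^2 + sin(k) - 20)^2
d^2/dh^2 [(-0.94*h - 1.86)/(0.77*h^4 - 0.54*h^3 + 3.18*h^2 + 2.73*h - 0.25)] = (-6.687912*h^7 - 15.802248*h^6 + 7.74691199999999*h^5 - 66.946788*h^4 + 10.06244*h^3 - 99.176112*h^2 - 99.861624*h - 31.965288)/(0.456533*h^12 - 0.960498*h^11 + 6.329862*h^10 - 3.235077*h^9 + 18.886029*h^8 + 26.737884*h^7 + 17.354295*h^6 + 70.169508*h^5 + 65.872041*h^4 + 7.223067*h^3 - 4.993425*h^2 + 0.511875*h - 0.015625)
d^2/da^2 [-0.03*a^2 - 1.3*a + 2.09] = -0.0600000000000000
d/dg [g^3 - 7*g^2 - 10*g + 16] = 3*g^2 - 14*g - 10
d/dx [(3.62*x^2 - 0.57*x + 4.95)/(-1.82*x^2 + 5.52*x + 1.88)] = (18.945*x^2 + 31.6292*x - 28.3956)/(3.3124*x^4 - 20.0928*x^3 + 23.6272*x^2 + 20.7552*x + 3.5344)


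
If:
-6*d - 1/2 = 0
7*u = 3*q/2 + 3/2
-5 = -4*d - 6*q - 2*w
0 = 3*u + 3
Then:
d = -1/12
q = -17/3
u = -1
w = 59/3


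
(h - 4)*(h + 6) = h^2 + 2*h - 24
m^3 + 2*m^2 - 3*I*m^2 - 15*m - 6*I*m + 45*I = (m - 3)*(m + 5)*(m - 3*I)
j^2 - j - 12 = (j - 4)*(j + 3)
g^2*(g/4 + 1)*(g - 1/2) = g^4/4 + 7*g^3/8 - g^2/2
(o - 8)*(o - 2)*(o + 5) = o^3 - 5*o^2 - 34*o + 80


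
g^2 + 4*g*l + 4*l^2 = (g + 2*l)^2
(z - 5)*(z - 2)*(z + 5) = z^3 - 2*z^2 - 25*z + 50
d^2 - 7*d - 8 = (d - 8)*(d + 1)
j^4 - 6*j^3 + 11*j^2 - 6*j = j*(j - 3)*(j - 2)*(j - 1)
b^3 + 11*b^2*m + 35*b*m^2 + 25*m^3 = (b + m)*(b + 5*m)^2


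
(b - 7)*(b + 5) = b^2 - 2*b - 35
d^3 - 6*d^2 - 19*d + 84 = (d - 7)*(d - 3)*(d + 4)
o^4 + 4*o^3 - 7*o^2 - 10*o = o*(o - 2)*(o + 1)*(o + 5)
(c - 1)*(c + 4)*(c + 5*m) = c^3 + 5*c^2*m + 3*c^2 + 15*c*m - 4*c - 20*m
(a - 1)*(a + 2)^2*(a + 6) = a^4 + 9*a^3 + 18*a^2 - 4*a - 24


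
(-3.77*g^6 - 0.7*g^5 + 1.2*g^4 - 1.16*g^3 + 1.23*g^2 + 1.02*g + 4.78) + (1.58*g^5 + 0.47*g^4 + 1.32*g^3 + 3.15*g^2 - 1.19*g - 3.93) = -3.77*g^6 + 0.88*g^5 + 1.67*g^4 + 0.16*g^3 + 4.38*g^2 - 0.17*g + 0.85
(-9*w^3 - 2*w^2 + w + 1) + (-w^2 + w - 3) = -9*w^3 - 3*w^2 + 2*w - 2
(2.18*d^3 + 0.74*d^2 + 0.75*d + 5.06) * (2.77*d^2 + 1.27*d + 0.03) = 6.0386*d^5 + 4.8184*d^4 + 3.0827*d^3 + 14.9909*d^2 + 6.4487*d + 0.1518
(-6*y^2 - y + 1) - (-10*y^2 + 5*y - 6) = 4*y^2 - 6*y + 7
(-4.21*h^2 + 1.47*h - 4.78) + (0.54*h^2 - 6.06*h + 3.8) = -3.67*h^2 - 4.59*h - 0.98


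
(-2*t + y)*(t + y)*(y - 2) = -2*t^2*y + 4*t^2 - t*y^2 + 2*t*y + y^3 - 2*y^2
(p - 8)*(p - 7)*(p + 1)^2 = p^4 - 13*p^3 + 27*p^2 + 97*p + 56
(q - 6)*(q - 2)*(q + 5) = q^3 - 3*q^2 - 28*q + 60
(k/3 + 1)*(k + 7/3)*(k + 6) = k^3/3 + 34*k^2/9 + 13*k + 14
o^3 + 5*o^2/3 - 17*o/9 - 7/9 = (o - 1)*(o + 1/3)*(o + 7/3)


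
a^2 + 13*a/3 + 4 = (a + 4/3)*(a + 3)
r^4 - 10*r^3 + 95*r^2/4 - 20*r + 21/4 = (r - 7)*(r - 3/2)*(r - 1)*(r - 1/2)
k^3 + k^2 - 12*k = k*(k - 3)*(k + 4)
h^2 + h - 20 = (h - 4)*(h + 5)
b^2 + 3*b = b*(b + 3)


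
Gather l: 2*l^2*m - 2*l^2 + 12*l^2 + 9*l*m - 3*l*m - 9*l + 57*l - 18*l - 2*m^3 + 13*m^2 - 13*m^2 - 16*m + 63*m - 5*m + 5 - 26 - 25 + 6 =l^2*(2*m + 10) + l*(6*m + 30) - 2*m^3 + 42*m - 40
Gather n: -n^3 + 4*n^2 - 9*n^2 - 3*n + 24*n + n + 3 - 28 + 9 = -n^3 - 5*n^2 + 22*n - 16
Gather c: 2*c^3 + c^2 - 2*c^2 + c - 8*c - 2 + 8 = 2*c^3 - c^2 - 7*c + 6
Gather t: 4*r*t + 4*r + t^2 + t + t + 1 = 4*r + t^2 + t*(4*r + 2) + 1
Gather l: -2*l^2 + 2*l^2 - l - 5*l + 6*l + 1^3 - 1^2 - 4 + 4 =0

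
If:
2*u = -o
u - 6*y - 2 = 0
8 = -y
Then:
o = 92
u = -46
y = -8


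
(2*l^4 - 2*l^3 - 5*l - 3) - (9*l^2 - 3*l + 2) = 2*l^4 - 2*l^3 - 9*l^2 - 2*l - 5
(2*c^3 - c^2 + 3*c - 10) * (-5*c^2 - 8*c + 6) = -10*c^5 - 11*c^4 + 5*c^3 + 20*c^2 + 98*c - 60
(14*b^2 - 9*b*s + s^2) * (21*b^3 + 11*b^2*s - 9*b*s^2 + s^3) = 294*b^5 - 35*b^4*s - 204*b^3*s^2 + 106*b^2*s^3 - 18*b*s^4 + s^5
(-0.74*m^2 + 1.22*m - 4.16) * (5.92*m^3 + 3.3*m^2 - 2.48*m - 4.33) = -4.3808*m^5 + 4.7804*m^4 - 18.766*m^3 - 13.5494*m^2 + 5.0342*m + 18.0128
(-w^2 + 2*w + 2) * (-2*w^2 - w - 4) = 2*w^4 - 3*w^3 - 2*w^2 - 10*w - 8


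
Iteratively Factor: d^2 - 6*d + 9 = (d - 3)*(d - 3)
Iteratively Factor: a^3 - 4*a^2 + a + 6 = (a - 3)*(a^2 - a - 2) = (a - 3)*(a - 2)*(a + 1)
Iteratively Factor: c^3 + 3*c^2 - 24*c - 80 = (c + 4)*(c^2 - c - 20) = (c - 5)*(c + 4)*(c + 4)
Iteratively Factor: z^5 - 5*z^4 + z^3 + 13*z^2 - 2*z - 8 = (z - 1)*(z^4 - 4*z^3 - 3*z^2 + 10*z + 8) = (z - 1)*(z + 1)*(z^3 - 5*z^2 + 2*z + 8) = (z - 4)*(z - 1)*(z + 1)*(z^2 - z - 2) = (z - 4)*(z - 2)*(z - 1)*(z + 1)*(z + 1)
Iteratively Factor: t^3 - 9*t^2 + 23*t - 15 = (t - 5)*(t^2 - 4*t + 3) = (t - 5)*(t - 3)*(t - 1)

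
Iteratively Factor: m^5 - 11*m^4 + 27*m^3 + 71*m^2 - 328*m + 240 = (m - 4)*(m^4 - 7*m^3 - m^2 + 67*m - 60) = (m - 4)*(m + 3)*(m^3 - 10*m^2 + 29*m - 20) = (m - 4)^2*(m + 3)*(m^2 - 6*m + 5) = (m - 4)^2*(m - 1)*(m + 3)*(m - 5)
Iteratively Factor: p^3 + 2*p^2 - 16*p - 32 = (p + 2)*(p^2 - 16) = (p - 4)*(p + 2)*(p + 4)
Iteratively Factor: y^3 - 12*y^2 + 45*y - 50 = (y - 5)*(y^2 - 7*y + 10) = (y - 5)^2*(y - 2)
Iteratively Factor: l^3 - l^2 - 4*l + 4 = (l + 2)*(l^2 - 3*l + 2) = (l - 1)*(l + 2)*(l - 2)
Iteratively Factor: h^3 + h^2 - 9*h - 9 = (h - 3)*(h^2 + 4*h + 3) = (h - 3)*(h + 1)*(h + 3)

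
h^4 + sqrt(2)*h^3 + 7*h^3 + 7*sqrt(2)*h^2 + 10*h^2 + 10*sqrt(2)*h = h*(h + 2)*(h + 5)*(h + sqrt(2))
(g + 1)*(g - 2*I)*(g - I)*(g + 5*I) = g^4 + g^3 + 2*I*g^3 + 13*g^2 + 2*I*g^2 + 13*g - 10*I*g - 10*I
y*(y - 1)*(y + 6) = y^3 + 5*y^2 - 6*y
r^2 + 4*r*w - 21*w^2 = (r - 3*w)*(r + 7*w)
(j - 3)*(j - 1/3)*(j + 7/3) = j^3 - j^2 - 61*j/9 + 7/3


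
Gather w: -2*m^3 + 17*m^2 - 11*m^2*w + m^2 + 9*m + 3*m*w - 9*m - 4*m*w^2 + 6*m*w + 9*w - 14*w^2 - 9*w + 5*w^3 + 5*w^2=-2*m^3 + 18*m^2 + 5*w^3 + w^2*(-4*m - 9) + w*(-11*m^2 + 9*m)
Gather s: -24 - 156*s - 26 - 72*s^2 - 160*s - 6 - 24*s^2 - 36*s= -96*s^2 - 352*s - 56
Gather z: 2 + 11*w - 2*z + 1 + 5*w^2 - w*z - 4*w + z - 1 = 5*w^2 + 7*w + z*(-w - 1) + 2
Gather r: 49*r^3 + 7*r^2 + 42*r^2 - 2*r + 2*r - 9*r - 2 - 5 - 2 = 49*r^3 + 49*r^2 - 9*r - 9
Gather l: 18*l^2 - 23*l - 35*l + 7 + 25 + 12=18*l^2 - 58*l + 44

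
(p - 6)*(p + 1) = p^2 - 5*p - 6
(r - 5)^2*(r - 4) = r^3 - 14*r^2 + 65*r - 100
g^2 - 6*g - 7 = (g - 7)*(g + 1)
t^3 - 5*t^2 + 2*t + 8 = (t - 4)*(t - 2)*(t + 1)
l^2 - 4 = (l - 2)*(l + 2)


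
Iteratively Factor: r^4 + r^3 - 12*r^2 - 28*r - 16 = (r + 1)*(r^3 - 12*r - 16) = (r + 1)*(r + 2)*(r^2 - 2*r - 8) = (r - 4)*(r + 1)*(r + 2)*(r + 2)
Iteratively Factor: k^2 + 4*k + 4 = (k + 2)*(k + 2)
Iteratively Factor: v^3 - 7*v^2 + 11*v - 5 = (v - 1)*(v^2 - 6*v + 5) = (v - 1)^2*(v - 5)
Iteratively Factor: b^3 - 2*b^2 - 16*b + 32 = (b - 4)*(b^2 + 2*b - 8) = (b - 4)*(b + 4)*(b - 2)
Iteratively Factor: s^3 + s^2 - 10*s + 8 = (s - 2)*(s^2 + 3*s - 4) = (s - 2)*(s + 4)*(s - 1)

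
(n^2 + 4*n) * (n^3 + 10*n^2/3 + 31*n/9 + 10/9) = n^5 + 22*n^4/3 + 151*n^3/9 + 134*n^2/9 + 40*n/9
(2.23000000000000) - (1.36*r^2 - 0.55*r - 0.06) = -1.36*r^2 + 0.55*r + 2.29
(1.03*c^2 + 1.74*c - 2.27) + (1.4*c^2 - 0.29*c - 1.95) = 2.43*c^2 + 1.45*c - 4.22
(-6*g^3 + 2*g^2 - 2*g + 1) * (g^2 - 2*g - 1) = -6*g^5 + 14*g^4 + 3*g^2 - 1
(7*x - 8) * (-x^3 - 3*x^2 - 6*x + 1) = -7*x^4 - 13*x^3 - 18*x^2 + 55*x - 8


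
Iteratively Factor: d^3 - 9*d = (d)*(d^2 - 9) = d*(d + 3)*(d - 3)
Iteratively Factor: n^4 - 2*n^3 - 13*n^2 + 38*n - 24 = (n + 4)*(n^3 - 6*n^2 + 11*n - 6) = (n - 3)*(n + 4)*(n^2 - 3*n + 2) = (n - 3)*(n - 2)*(n + 4)*(n - 1)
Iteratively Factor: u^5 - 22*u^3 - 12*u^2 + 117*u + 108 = (u + 3)*(u^4 - 3*u^3 - 13*u^2 + 27*u + 36) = (u - 3)*(u + 3)*(u^3 - 13*u - 12) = (u - 3)*(u + 3)^2*(u^2 - 3*u - 4) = (u - 3)*(u + 1)*(u + 3)^2*(u - 4)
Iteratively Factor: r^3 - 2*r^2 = (r)*(r^2 - 2*r) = r^2*(r - 2)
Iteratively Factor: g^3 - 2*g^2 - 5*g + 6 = (g + 2)*(g^2 - 4*g + 3) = (g - 3)*(g + 2)*(g - 1)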